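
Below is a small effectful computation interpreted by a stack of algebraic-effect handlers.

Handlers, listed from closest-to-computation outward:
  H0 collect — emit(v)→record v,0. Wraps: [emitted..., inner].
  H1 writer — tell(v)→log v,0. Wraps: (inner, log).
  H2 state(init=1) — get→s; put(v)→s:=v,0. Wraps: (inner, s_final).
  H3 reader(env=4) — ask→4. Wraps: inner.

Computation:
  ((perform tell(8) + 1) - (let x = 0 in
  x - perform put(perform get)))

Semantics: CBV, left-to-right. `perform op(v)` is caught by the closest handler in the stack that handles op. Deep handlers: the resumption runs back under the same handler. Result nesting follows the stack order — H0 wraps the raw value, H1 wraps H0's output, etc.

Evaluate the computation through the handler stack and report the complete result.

Answer: (([1], (8)), 1)

Working:
tell(8) @ H1 ⇒ log+=8
get @ H2 ⇒ 1
put(1) @ H2 ⇒ s:=1
H0 returns [1]
H1 returns ([1], (8))
H2 returns (([1], (8)), 1)
H3 returns (([1], (8)), 1)
= (([1], (8)), 1)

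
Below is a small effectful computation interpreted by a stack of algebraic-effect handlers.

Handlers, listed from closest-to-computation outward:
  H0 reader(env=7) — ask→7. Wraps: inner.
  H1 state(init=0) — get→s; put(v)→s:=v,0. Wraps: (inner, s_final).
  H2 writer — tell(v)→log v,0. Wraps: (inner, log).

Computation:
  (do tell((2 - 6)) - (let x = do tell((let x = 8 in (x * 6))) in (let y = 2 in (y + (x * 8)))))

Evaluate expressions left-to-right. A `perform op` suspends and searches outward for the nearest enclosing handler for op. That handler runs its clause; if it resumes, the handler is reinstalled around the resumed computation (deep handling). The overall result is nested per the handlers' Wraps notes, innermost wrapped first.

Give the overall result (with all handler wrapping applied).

Working:
tell(-4) @ H2 ⇒ log+=-4
tell(48) @ H2 ⇒ log+=48
H0 returns -2
H1 returns (-2, 0)
H2 returns ((-2, 0), (-4, 48))
= ((-2, 0), (-4, 48))

Answer: ((-2, 0), (-4, 48))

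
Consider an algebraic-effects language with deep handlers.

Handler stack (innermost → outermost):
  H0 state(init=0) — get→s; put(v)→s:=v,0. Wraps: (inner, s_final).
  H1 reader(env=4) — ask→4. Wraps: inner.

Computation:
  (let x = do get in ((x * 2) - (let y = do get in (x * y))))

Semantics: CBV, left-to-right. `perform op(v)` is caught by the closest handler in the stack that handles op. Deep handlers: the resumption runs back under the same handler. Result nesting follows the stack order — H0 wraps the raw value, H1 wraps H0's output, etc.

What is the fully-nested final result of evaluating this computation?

Working:
get @ H0 ⇒ 0
get @ H0 ⇒ 0
H0 returns (0, 0)
H1 returns (0, 0)
= (0, 0)

Answer: (0, 0)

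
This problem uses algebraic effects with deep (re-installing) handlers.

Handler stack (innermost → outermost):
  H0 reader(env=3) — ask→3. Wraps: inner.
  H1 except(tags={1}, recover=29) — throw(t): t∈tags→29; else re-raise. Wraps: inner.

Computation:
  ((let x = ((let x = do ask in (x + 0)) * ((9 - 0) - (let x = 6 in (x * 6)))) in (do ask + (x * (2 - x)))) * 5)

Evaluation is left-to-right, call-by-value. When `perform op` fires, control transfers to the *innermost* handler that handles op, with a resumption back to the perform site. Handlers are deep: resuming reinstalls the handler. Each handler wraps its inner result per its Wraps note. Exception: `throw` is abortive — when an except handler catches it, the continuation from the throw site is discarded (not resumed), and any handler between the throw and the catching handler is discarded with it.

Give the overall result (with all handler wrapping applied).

Evaluation trace:
ask @ H0 ⇒ 3
ask @ H0 ⇒ 3
H0 returns -33600
H1 returns -33600
= -33600

Answer: -33600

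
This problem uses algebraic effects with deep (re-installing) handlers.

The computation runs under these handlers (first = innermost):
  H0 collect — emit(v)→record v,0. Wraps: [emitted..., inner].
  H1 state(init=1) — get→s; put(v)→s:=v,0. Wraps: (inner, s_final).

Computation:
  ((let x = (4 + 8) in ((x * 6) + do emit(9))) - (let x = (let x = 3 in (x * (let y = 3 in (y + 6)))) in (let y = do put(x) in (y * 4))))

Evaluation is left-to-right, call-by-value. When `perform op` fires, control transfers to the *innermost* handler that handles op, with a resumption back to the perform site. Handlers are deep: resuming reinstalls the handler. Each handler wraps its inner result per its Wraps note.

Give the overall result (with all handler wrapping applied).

Working:
emit(9) @ H0 ⇒ out+=9
put(27) @ H1 ⇒ s:=27
H0 returns [9, 72]
H1 returns ([9, 72], 27)
= ([9, 72], 27)

Answer: ([9, 72], 27)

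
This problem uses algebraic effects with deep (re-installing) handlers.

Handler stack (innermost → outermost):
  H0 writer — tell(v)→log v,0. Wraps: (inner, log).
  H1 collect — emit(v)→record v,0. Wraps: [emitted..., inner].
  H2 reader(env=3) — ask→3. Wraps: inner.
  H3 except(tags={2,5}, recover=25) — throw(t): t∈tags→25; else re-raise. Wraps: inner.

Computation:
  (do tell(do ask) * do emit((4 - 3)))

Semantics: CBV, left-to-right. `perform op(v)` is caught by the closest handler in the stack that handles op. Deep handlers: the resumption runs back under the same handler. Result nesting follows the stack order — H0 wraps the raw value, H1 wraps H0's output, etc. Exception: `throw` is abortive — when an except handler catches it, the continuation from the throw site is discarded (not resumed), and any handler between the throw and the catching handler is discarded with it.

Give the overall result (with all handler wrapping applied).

Answer: [1, (0, (3))]

Step-by-step:
ask @ H2 ⇒ 3
tell(3) @ H0 ⇒ log+=3
emit(1) @ H1 ⇒ out+=1
H0 returns (0, (3))
H1 returns [1, (0, (3))]
H2 returns [1, (0, (3))]
H3 returns [1, (0, (3))]
= [1, (0, (3))]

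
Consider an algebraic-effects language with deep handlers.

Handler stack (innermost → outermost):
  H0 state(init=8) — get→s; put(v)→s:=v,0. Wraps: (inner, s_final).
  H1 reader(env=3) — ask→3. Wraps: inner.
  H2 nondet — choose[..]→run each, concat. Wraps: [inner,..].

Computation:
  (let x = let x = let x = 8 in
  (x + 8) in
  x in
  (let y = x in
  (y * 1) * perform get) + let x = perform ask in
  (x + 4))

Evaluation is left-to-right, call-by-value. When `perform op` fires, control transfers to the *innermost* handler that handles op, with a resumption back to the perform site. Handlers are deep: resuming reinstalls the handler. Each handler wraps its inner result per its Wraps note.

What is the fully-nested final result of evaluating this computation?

Answer: [(135, 8)]

Step-by-step:
get @ H0 ⇒ 8
ask @ H1 ⇒ 3
H0 returns (135, 8)
H1 returns (135, 8)
H2 returns [(135, 8)]
= [(135, 8)]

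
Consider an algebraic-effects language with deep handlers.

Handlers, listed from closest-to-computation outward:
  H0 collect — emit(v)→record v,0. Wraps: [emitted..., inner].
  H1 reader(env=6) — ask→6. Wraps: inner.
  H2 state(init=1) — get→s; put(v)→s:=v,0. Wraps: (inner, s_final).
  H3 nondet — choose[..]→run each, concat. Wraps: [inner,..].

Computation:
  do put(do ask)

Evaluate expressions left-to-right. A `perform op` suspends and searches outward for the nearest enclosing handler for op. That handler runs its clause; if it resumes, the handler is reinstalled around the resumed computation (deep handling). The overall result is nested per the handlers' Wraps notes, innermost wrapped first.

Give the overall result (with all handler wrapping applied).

Answer: [([0], 6)]

Step-by-step:
ask @ H1 ⇒ 6
put(6) @ H2 ⇒ s:=6
H0 returns [0]
H1 returns [0]
H2 returns ([0], 6)
H3 returns [([0], 6)]
= [([0], 6)]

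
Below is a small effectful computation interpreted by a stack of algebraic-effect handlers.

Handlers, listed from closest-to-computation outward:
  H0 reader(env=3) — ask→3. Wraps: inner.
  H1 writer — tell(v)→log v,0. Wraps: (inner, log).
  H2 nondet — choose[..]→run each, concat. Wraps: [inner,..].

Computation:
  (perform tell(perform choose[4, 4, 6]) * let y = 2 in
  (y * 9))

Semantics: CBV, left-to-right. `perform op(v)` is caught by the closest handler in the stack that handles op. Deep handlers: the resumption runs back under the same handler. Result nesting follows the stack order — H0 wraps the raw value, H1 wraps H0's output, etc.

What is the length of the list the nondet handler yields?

Answer: 3

Evaluation trace:
choose[4, 4, 6] @ H2
  branch[0] choose=4:
    tell(4) @ H1 ⇒ log+=4
    H0 returns 0
    H1 returns (0, (4))
    H2 returns [(0, (4))]
  branch[1] choose=4:
    tell(4) @ H1 ⇒ log+=4
    H0 returns 0
    H1 returns (0, (4))
    H2 returns [(0, (4))]
  branch[2] choose=6:
    tell(6) @ H1 ⇒ log+=6
    H0 returns 0
    H1 returns (0, (6))
    H2 returns [(0, (6))]
= [(0, (4)), (0, (4)), (0, (6))]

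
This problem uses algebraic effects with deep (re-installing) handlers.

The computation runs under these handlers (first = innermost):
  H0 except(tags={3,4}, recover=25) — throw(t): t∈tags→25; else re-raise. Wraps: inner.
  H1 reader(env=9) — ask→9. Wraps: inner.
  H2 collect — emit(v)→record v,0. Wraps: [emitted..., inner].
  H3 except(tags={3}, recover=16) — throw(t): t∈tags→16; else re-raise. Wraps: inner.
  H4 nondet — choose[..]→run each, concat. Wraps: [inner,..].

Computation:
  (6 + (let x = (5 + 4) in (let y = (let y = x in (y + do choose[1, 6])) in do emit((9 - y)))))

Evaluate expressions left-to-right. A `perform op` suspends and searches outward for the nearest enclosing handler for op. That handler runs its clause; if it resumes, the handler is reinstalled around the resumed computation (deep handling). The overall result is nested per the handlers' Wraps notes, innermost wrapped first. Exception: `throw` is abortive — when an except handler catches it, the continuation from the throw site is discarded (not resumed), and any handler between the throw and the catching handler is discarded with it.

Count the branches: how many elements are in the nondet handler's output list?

Answer: 2

Working:
choose[1, 6] @ H4
  branch[0] choose=1:
    emit(-1) @ H2 ⇒ out+=-1
    H0 returns 6
    H1 returns 6
    H2 returns [-1, 6]
    H3 returns [-1, 6]
    H4 returns [[-1, 6]]
  branch[1] choose=6:
    emit(-6) @ H2 ⇒ out+=-6
    H0 returns 6
    H1 returns 6
    H2 returns [-6, 6]
    H3 returns [-6, 6]
    H4 returns [[-6, 6]]
= [[-1, 6], [-6, 6]]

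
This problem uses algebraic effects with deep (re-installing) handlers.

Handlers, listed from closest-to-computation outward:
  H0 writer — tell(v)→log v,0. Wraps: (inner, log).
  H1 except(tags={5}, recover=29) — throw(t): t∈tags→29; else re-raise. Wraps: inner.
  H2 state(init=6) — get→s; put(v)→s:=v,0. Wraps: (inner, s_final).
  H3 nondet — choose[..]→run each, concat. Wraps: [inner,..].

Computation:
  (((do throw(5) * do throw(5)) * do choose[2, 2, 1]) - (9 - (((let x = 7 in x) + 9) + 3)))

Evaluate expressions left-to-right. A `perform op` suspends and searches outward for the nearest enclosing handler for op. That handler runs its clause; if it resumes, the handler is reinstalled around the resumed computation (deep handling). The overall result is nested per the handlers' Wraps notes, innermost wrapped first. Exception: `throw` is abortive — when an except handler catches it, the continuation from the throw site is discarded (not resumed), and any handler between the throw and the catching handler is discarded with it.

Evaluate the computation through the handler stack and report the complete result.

Working:
throw(5) @ H1 caught ⇒ 29
H2 returns (29, 6)
H3 returns [(29, 6)]
= [(29, 6)]

Answer: [(29, 6)]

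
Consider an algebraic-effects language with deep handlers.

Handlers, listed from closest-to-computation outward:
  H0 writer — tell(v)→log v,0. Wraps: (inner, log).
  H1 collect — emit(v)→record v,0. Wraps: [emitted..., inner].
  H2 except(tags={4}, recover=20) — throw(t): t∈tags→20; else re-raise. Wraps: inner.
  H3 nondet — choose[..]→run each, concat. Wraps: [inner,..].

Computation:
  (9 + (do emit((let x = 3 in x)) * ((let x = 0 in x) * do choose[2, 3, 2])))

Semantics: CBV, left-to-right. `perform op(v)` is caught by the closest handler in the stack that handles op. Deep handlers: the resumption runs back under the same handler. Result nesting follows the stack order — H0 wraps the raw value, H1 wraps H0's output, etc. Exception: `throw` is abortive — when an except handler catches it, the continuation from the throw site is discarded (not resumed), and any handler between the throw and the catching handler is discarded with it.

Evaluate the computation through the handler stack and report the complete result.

Working:
emit(3) @ H1 ⇒ out+=3
choose[2, 3, 2] @ H3
  branch[0] choose=2:
    H0 returns (9, ())
    H1 returns [3, (9, ())]
    H2 returns [3, (9, ())]
    H3 returns [[3, (9, ())]]
  branch[1] choose=3:
    H0 returns (9, ())
    H1 returns [3, (9, ())]
    H2 returns [3, (9, ())]
    H3 returns [[3, (9, ())]]
  branch[2] choose=2:
    H0 returns (9, ())
    H1 returns [3, (9, ())]
    H2 returns [3, (9, ())]
    H3 returns [[3, (9, ())]]
= [[3, (9, ())], [3, (9, ())], [3, (9, ())]]

Answer: [[3, (9, ())], [3, (9, ())], [3, (9, ())]]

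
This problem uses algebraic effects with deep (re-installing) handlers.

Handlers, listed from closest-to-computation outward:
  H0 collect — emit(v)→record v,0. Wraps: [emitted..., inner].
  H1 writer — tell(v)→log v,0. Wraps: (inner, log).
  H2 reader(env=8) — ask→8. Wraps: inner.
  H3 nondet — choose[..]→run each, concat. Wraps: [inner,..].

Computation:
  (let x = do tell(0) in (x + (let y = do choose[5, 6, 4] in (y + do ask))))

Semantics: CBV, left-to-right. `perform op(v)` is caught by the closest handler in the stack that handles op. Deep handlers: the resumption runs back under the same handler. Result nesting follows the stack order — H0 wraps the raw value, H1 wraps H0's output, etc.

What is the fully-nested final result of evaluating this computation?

Answer: [([13], (0)), ([14], (0)), ([12], (0))]

Step-by-step:
tell(0) @ H1 ⇒ log+=0
choose[5, 6, 4] @ H3
  branch[0] choose=5:
    ask @ H2 ⇒ 8
    H0 returns [13]
    H1 returns ([13], (0))
    H2 returns ([13], (0))
    H3 returns [([13], (0))]
  branch[1] choose=6:
    ask @ H2 ⇒ 8
    H0 returns [14]
    H1 returns ([14], (0))
    H2 returns ([14], (0))
    H3 returns [([14], (0))]
  branch[2] choose=4:
    ask @ H2 ⇒ 8
    H0 returns [12]
    H1 returns ([12], (0))
    H2 returns ([12], (0))
    H3 returns [([12], (0))]
= [([13], (0)), ([14], (0)), ([12], (0))]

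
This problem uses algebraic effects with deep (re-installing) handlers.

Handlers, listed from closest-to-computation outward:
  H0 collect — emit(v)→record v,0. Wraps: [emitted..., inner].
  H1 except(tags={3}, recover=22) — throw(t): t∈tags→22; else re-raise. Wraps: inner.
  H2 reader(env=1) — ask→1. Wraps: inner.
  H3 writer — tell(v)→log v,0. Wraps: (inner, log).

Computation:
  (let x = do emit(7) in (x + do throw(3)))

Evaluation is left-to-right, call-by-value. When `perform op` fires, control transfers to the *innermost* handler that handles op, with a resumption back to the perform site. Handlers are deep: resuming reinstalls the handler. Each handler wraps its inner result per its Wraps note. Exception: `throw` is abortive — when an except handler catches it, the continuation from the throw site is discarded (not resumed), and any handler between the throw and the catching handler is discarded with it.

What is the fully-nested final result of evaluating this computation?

Answer: (22, ())

Step-by-step:
emit(7) @ H0 ⇒ out+=7
throw(3) @ H1 caught ⇒ 22
H2 returns 22
H3 returns (22, ())
= (22, ())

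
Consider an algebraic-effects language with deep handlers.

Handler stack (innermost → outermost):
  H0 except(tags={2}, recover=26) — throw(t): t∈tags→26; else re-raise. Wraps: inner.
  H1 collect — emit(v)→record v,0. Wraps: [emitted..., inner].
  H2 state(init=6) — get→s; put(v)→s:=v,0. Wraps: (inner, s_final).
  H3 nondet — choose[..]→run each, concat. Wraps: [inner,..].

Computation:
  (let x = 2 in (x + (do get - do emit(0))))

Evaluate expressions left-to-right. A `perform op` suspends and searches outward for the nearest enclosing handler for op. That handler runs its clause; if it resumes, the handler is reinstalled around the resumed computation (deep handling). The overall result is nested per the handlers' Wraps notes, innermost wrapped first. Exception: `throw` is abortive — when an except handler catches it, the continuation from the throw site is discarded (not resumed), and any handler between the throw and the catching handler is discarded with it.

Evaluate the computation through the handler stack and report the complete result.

Working:
get @ H2 ⇒ 6
emit(0) @ H1 ⇒ out+=0
H0 returns 8
H1 returns [0, 8]
H2 returns ([0, 8], 6)
H3 returns [([0, 8], 6)]
= [([0, 8], 6)]

Answer: [([0, 8], 6)]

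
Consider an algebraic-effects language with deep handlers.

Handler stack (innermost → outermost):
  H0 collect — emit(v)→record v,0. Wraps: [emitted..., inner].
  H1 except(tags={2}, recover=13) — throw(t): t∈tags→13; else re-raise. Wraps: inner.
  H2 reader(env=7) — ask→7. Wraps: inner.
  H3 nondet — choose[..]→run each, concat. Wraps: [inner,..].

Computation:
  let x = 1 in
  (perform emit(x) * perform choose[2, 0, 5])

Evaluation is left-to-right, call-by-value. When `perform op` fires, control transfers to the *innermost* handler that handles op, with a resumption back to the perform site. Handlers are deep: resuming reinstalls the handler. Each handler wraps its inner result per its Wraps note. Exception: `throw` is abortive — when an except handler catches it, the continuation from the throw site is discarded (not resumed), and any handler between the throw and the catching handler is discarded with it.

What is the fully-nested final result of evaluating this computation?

Answer: [[1, 0], [1, 0], [1, 0]]

Step-by-step:
emit(1) @ H0 ⇒ out+=1
choose[2, 0, 5] @ H3
  branch[0] choose=2:
    H0 returns [1, 0]
    H1 returns [1, 0]
    H2 returns [1, 0]
    H3 returns [[1, 0]]
  branch[1] choose=0:
    H0 returns [1, 0]
    H1 returns [1, 0]
    H2 returns [1, 0]
    H3 returns [[1, 0]]
  branch[2] choose=5:
    H0 returns [1, 0]
    H1 returns [1, 0]
    H2 returns [1, 0]
    H3 returns [[1, 0]]
= [[1, 0], [1, 0], [1, 0]]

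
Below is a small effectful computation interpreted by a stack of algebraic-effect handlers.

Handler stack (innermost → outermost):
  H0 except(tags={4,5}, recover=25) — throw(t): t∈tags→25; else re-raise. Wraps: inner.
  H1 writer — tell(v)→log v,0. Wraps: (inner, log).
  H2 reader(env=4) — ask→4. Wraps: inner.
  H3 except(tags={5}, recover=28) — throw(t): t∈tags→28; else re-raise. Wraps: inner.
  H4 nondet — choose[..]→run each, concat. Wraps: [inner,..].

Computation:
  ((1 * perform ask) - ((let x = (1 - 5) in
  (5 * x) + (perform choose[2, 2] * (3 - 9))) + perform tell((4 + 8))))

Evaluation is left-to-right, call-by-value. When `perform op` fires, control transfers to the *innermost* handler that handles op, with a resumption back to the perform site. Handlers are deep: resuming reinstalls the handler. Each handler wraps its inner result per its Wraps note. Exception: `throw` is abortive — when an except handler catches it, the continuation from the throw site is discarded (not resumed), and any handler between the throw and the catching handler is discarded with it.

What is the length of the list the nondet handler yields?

Answer: 2

Step-by-step:
ask @ H2 ⇒ 4
choose[2, 2] @ H4
  branch[0] choose=2:
    tell(12) @ H1 ⇒ log+=12
    H0 returns 36
    H1 returns (36, (12))
    H2 returns (36, (12))
    H3 returns (36, (12))
    H4 returns [(36, (12))]
  branch[1] choose=2:
    tell(12) @ H1 ⇒ log+=12
    H0 returns 36
    H1 returns (36, (12))
    H2 returns (36, (12))
    H3 returns (36, (12))
    H4 returns [(36, (12))]
= [(36, (12)), (36, (12))]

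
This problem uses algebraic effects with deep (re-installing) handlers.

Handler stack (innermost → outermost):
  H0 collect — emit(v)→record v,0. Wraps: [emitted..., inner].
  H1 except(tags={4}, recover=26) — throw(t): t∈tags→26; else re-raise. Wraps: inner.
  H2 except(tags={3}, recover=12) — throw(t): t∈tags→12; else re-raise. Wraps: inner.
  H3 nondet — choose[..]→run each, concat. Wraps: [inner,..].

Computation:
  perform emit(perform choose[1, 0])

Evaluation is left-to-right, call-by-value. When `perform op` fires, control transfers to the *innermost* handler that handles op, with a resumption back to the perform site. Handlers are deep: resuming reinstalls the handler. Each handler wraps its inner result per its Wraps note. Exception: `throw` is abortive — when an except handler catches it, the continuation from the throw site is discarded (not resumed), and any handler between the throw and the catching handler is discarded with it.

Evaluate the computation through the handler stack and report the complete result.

Evaluation trace:
choose[1, 0] @ H3
  branch[0] choose=1:
    emit(1) @ H0 ⇒ out+=1
    H0 returns [1, 0]
    H1 returns [1, 0]
    H2 returns [1, 0]
    H3 returns [[1, 0]]
  branch[1] choose=0:
    emit(0) @ H0 ⇒ out+=0
    H0 returns [0, 0]
    H1 returns [0, 0]
    H2 returns [0, 0]
    H3 returns [[0, 0]]
= [[1, 0], [0, 0]]

Answer: [[1, 0], [0, 0]]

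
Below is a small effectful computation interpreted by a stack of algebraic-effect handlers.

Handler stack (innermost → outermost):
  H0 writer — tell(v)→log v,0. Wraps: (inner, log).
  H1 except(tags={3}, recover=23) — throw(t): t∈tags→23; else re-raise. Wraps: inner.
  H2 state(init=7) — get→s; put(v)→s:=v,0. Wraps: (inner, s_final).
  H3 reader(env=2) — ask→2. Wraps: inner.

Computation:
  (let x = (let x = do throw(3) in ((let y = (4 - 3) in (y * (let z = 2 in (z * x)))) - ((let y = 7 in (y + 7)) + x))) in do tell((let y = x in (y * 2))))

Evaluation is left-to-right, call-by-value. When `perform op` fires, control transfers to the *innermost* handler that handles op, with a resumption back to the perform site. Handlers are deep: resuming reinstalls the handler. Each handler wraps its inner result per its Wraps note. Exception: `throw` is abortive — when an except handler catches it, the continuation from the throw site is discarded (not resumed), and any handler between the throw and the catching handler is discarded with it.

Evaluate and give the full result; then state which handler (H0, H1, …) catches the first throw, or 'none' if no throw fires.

Evaluation trace:
throw(3) @ H1 caught ⇒ 23
H2 returns (23, 7)
H3 returns (23, 7)
= (23, 7)

Answer: (23, 7) ; first throw caught by: H1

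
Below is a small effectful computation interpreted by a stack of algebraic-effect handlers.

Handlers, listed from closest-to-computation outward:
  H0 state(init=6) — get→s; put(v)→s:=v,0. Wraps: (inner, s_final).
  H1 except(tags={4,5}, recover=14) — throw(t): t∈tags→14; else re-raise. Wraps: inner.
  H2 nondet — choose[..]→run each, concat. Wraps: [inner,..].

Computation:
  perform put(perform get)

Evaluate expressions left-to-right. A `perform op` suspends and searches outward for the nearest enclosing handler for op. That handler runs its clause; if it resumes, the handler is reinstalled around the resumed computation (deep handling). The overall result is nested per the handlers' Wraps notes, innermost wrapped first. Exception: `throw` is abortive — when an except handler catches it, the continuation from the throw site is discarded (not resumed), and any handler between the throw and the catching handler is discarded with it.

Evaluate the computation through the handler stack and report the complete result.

Answer: [(0, 6)]

Working:
get @ H0 ⇒ 6
put(6) @ H0 ⇒ s:=6
H0 returns (0, 6)
H1 returns (0, 6)
H2 returns [(0, 6)]
= [(0, 6)]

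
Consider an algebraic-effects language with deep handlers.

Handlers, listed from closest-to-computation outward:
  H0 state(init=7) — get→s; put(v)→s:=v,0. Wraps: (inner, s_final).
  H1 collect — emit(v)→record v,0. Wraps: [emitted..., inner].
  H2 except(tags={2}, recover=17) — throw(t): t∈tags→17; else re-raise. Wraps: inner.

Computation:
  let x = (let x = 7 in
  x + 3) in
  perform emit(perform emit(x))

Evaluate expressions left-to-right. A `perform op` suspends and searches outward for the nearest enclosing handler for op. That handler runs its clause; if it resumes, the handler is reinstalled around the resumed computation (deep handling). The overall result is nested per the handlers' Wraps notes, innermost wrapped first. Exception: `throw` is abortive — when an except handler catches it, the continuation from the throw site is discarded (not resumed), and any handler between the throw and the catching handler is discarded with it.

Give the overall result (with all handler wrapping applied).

Answer: [10, 0, (0, 7)]

Working:
emit(10) @ H1 ⇒ out+=10
emit(0) @ H1 ⇒ out+=0
H0 returns (0, 7)
H1 returns [10, 0, (0, 7)]
H2 returns [10, 0, (0, 7)]
= [10, 0, (0, 7)]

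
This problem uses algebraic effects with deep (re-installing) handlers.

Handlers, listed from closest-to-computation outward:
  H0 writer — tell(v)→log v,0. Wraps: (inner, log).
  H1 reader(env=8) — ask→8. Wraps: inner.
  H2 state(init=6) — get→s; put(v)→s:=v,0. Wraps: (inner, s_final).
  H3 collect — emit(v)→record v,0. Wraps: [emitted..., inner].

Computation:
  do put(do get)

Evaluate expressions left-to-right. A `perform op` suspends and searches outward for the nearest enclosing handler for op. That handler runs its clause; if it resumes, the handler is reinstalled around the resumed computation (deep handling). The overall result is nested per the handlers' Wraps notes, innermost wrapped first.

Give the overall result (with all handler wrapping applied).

Evaluation trace:
get @ H2 ⇒ 6
put(6) @ H2 ⇒ s:=6
H0 returns (0, ())
H1 returns (0, ())
H2 returns ((0, ()), 6)
H3 returns [((0, ()), 6)]
= [((0, ()), 6)]

Answer: [((0, ()), 6)]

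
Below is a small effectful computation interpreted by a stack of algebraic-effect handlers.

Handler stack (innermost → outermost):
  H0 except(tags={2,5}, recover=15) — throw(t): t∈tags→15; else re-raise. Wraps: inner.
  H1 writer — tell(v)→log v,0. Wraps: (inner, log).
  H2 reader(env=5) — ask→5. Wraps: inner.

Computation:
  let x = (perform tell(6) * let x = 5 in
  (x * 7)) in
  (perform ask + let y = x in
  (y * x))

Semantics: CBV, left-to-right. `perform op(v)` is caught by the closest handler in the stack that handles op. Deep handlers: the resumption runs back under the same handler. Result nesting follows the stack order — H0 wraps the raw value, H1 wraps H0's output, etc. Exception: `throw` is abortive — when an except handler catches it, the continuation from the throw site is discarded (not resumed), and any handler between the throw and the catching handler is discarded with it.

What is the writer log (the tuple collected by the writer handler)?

Answer: (6)

Evaluation trace:
tell(6) @ H1 ⇒ log+=6
ask @ H2 ⇒ 5
H0 returns 5
H1 returns (5, (6))
H2 returns (5, (6))
= (5, (6))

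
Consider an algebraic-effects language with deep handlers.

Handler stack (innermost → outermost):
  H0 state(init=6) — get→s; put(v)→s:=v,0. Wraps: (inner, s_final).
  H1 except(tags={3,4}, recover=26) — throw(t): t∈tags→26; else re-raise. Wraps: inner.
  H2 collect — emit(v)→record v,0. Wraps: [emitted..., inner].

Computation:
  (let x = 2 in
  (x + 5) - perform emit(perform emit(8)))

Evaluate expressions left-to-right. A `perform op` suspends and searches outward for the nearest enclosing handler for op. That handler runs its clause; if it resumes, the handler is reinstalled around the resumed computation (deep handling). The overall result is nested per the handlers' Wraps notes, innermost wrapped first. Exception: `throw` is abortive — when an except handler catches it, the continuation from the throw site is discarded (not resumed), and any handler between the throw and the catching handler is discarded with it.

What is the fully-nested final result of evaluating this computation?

Answer: [8, 0, (7, 6)]

Step-by-step:
emit(8) @ H2 ⇒ out+=8
emit(0) @ H2 ⇒ out+=0
H0 returns (7, 6)
H1 returns (7, 6)
H2 returns [8, 0, (7, 6)]
= [8, 0, (7, 6)]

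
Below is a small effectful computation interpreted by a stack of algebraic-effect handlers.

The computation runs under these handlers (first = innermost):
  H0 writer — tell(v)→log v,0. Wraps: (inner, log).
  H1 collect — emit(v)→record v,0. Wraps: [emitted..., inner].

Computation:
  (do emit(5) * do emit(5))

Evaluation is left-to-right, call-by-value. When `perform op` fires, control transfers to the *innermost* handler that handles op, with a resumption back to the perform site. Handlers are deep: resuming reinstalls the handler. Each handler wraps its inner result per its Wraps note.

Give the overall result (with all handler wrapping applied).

Step-by-step:
emit(5) @ H1 ⇒ out+=5
emit(5) @ H1 ⇒ out+=5
H0 returns (0, ())
H1 returns [5, 5, (0, ())]
= [5, 5, (0, ())]

Answer: [5, 5, (0, ())]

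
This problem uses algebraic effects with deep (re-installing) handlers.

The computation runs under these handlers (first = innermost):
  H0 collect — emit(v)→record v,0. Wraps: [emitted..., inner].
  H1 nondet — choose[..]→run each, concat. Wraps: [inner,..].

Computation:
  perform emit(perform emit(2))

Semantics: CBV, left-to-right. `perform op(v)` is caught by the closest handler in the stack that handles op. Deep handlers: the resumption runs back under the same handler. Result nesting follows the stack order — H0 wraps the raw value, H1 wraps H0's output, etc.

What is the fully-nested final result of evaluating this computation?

Evaluation trace:
emit(2) @ H0 ⇒ out+=2
emit(0) @ H0 ⇒ out+=0
H0 returns [2, 0, 0]
H1 returns [[2, 0, 0]]
= [[2, 0, 0]]

Answer: [[2, 0, 0]]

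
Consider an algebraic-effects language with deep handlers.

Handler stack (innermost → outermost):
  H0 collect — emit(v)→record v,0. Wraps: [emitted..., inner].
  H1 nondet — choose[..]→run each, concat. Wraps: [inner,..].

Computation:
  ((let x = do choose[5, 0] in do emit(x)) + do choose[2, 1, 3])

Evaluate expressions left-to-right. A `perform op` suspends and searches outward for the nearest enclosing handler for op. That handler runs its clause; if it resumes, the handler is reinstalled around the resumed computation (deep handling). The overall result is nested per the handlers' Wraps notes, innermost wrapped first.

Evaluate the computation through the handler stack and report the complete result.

Working:
choose[5, 0] @ H1
  branch[0] choose=5:
    emit(5) @ H0 ⇒ out+=5
    choose[2, 1, 3] @ H1
      branch[0] choose=2:
        H0 returns [5, 2]
        H1 returns [[5, 2]]
      branch[1] choose=1:
        H0 returns [5, 1]
        H1 returns [[5, 1]]
      branch[2] choose=3:
        H0 returns [5, 3]
        H1 returns [[5, 3]]
  branch[1] choose=0:
    emit(0) @ H0 ⇒ out+=0
    choose[2, 1, 3] @ H1
      branch[0] choose=2:
        H0 returns [0, 2]
        H1 returns [[0, 2]]
      branch[1] choose=1:
        H0 returns [0, 1]
        H1 returns [[0, 1]]
      branch[2] choose=3:
        H0 returns [0, 3]
        H1 returns [[0, 3]]
= [[5, 2], [5, 1], [5, 3], [0, 2], [0, 1], [0, 3]]

Answer: [[5, 2], [5, 1], [5, 3], [0, 2], [0, 1], [0, 3]]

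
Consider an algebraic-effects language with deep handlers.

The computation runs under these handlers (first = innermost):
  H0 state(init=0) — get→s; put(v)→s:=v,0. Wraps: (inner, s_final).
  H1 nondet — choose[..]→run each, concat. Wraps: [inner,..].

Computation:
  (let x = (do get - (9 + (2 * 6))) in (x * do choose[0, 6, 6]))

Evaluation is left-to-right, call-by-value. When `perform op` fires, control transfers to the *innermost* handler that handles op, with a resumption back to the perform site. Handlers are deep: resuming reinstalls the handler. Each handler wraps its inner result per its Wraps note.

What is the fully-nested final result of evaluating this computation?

Answer: [(0, 0), (-126, 0), (-126, 0)]

Working:
get @ H0 ⇒ 0
choose[0, 6, 6] @ H1
  branch[0] choose=0:
    H0 returns (0, 0)
    H1 returns [(0, 0)]
  branch[1] choose=6:
    H0 returns (-126, 0)
    H1 returns [(-126, 0)]
  branch[2] choose=6:
    H0 returns (-126, 0)
    H1 returns [(-126, 0)]
= [(0, 0), (-126, 0), (-126, 0)]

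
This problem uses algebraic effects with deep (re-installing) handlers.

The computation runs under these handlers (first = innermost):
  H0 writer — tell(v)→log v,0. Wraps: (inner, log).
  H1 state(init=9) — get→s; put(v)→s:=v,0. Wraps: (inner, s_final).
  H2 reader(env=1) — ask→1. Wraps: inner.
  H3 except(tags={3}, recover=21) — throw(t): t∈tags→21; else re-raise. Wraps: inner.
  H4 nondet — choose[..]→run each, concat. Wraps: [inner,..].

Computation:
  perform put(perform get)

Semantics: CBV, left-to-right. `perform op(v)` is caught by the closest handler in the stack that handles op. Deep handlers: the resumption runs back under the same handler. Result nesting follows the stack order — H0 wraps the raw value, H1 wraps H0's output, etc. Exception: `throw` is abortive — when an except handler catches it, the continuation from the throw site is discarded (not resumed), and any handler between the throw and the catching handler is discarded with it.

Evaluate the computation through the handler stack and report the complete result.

Step-by-step:
get @ H1 ⇒ 9
put(9) @ H1 ⇒ s:=9
H0 returns (0, ())
H1 returns ((0, ()), 9)
H2 returns ((0, ()), 9)
H3 returns ((0, ()), 9)
H4 returns [((0, ()), 9)]
= [((0, ()), 9)]

Answer: [((0, ()), 9)]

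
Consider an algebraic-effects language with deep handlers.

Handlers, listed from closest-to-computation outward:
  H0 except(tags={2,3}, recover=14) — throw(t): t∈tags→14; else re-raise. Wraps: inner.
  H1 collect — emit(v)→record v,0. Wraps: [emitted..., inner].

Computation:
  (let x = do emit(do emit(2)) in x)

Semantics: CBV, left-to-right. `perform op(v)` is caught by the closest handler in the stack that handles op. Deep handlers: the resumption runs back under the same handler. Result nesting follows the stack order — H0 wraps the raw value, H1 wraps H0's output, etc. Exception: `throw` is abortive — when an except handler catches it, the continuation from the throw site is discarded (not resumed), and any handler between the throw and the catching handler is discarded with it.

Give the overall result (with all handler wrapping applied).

Answer: [2, 0, 0]

Step-by-step:
emit(2) @ H1 ⇒ out+=2
emit(0) @ H1 ⇒ out+=0
H0 returns 0
H1 returns [2, 0, 0]
= [2, 0, 0]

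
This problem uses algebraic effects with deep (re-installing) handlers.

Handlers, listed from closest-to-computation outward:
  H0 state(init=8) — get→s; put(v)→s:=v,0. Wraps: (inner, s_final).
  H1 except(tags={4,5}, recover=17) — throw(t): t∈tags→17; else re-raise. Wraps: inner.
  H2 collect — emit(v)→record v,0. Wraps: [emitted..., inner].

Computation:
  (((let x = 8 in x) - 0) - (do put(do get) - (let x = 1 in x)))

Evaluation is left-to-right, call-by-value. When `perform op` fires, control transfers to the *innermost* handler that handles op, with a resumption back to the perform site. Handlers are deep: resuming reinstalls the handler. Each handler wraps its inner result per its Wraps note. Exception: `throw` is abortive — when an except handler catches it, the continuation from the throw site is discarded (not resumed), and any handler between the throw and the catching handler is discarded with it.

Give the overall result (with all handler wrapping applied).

Answer: [(9, 8)]

Step-by-step:
get @ H0 ⇒ 8
put(8) @ H0 ⇒ s:=8
H0 returns (9, 8)
H1 returns (9, 8)
H2 returns [(9, 8)]
= [(9, 8)]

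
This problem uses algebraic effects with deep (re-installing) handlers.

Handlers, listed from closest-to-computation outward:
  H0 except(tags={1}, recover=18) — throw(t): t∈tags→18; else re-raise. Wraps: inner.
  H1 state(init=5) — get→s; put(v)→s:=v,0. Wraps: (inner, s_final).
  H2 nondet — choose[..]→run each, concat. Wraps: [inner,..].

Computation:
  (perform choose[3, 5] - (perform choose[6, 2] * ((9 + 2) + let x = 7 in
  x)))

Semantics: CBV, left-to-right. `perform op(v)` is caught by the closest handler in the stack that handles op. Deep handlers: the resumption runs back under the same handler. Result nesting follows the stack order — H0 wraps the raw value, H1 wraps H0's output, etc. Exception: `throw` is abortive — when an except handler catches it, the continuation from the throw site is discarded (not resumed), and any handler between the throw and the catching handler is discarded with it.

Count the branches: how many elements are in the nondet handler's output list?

Answer: 4

Evaluation trace:
choose[3, 5] @ H2
  branch[0] choose=3:
    choose[6, 2] @ H2
      branch[0] choose=6:
        H0 returns -105
        H1 returns (-105, 5)
        H2 returns [(-105, 5)]
      branch[1] choose=2:
        H0 returns -33
        H1 returns (-33, 5)
        H2 returns [(-33, 5)]
  branch[1] choose=5:
    choose[6, 2] @ H2
      branch[0] choose=6:
        H0 returns -103
        H1 returns (-103, 5)
        H2 returns [(-103, 5)]
      branch[1] choose=2:
        H0 returns -31
        H1 returns (-31, 5)
        H2 returns [(-31, 5)]
= [(-105, 5), (-33, 5), (-103, 5), (-31, 5)]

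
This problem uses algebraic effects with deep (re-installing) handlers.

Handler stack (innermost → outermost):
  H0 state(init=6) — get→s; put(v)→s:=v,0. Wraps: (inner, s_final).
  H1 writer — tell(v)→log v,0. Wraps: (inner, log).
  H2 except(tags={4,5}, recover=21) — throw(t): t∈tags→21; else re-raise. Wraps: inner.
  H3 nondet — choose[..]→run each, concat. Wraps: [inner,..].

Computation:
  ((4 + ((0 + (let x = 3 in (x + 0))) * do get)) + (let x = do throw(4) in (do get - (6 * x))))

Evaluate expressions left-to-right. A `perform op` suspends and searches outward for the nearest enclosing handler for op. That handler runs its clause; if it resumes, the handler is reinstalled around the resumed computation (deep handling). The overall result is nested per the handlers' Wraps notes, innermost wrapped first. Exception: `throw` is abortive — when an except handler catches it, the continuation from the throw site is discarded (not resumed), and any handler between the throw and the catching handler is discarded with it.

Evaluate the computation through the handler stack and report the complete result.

Answer: [21]

Working:
get @ H0 ⇒ 6
throw(4) @ H2 caught ⇒ 21
H3 returns [21]
= [21]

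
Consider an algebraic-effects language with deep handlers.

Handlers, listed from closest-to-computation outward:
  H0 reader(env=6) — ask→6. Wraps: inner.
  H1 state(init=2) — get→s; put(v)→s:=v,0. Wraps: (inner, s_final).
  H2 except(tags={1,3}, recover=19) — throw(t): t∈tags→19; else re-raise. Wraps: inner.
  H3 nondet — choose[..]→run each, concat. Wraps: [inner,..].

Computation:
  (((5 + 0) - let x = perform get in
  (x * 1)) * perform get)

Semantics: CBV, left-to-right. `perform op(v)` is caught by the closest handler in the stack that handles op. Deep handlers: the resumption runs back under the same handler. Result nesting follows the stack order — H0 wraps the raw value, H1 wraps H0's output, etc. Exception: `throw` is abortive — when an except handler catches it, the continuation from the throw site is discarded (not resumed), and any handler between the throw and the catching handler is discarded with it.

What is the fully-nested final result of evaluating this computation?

Working:
get @ H1 ⇒ 2
get @ H1 ⇒ 2
H0 returns 6
H1 returns (6, 2)
H2 returns (6, 2)
H3 returns [(6, 2)]
= [(6, 2)]

Answer: [(6, 2)]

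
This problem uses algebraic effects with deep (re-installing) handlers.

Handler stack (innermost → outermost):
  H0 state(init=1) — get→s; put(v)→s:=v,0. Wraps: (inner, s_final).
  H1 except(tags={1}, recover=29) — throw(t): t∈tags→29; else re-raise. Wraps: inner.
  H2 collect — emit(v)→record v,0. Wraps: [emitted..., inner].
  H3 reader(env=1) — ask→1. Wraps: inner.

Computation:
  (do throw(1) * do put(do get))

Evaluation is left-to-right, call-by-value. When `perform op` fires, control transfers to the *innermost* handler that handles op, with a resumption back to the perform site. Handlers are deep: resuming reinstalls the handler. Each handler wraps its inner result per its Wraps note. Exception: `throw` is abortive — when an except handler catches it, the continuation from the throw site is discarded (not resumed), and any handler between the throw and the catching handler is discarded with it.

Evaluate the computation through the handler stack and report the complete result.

Answer: [29]

Evaluation trace:
throw(1) @ H1 caught ⇒ 29
H2 returns [29]
H3 returns [29]
= [29]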